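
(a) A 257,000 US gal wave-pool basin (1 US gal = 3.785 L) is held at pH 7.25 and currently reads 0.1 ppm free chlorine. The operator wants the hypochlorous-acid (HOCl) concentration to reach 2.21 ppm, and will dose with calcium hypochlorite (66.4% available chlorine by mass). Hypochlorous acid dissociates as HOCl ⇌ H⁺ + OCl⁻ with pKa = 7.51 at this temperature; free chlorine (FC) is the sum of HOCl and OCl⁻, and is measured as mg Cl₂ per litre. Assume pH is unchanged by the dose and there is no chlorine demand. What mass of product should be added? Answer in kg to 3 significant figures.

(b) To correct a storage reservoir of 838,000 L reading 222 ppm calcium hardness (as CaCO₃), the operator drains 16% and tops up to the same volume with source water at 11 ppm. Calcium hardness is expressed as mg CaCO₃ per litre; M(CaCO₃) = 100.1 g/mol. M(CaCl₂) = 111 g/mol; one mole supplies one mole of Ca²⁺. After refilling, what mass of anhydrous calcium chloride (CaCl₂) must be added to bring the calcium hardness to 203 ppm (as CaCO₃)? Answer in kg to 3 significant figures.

(a) Volume: 257,000 US gal × 3.785 L/gal = 972,745 L.
(a) [OCl⁻]/[HOCl] = 10^(pH − pKa) = 10^(7.25 − 7.51) = 0.5495; fraction as HOCl = 1/(1 + 0.5495) = 0.6454.
(a) Free chlorine required for 2.21 ppm HOCl: 2.21 / 0.6454 = 3.424 ppm.
(a) FC to add: 3.424 − 0.1 = 3.324 mg/L as Cl₂.
(a) Cl₂ equivalent: 3.324 mg/L × 972,745 L = 3234 g.
(a) Product at 66.4% available Cl: 3234 / 0.664 = 4870 g.

(b) After draining 16% and refilling: 222 × 0.84 + 11 × 0.16 = 188.24 ppm.
(b) Deficit to target: 203 − 188.24 = 14.76 mg/L.
(b) As CaCO₃: 14.76 mg/L × 838,000 L = 12,370 g; ÷ 100.1 = 123.6 mol Ca²⁺.
(b) Mass: 123.6 × 111 = 13,720 g.

(a) 4.87 kg; (b) 13.7 kg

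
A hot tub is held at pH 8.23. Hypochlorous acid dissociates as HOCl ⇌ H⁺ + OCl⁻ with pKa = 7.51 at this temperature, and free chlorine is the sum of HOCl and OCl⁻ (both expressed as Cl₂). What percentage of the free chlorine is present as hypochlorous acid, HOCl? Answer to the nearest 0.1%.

16.0%

[OCl⁻]/[HOCl] = 10^(pH − pKa) = 10^(8.23 − 7.51) = 10^0.72 = 5.248.
Fraction as HOCl = 1 / (1 + 5.248) = 0.16.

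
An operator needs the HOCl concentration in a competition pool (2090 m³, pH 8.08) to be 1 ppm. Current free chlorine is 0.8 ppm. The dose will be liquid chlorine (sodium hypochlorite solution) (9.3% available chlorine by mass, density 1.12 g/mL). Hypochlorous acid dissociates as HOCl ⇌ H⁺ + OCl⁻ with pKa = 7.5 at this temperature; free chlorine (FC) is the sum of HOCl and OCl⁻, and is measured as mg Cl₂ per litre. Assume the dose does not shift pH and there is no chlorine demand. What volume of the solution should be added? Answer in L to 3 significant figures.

Volume: 2090 m³ = 2,090,000 L.
[OCl⁻]/[HOCl] = 10^(pH − pKa) = 10^(8.08 − 7.5) = 3.802; fraction as HOCl = 1/(1 + 3.802) = 0.2083.
Free chlorine required for 1 ppm HOCl: 1 / 0.2083 = 4.802 ppm.
FC to add: 4.802 − 0.8 = 4.002 mg/L as Cl₂.
Cl₂ equivalent: 4.002 mg/L × 2,090,000 L = 8364 g.
Product at 9.3% available Cl: 8364 / 0.093 = 89,940 g.
Volume: 89,940 g ÷ 1.12 g/mL = 80,300 mL.

80.3 L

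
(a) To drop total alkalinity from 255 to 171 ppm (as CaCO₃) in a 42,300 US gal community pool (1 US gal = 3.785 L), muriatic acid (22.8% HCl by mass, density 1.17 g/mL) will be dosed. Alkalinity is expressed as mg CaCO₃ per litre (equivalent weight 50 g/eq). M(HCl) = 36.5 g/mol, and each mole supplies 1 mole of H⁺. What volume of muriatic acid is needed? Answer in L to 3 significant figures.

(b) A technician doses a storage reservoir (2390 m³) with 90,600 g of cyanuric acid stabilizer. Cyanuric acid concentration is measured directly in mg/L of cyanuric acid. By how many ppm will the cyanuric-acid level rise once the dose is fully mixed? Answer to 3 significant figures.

(a) 36.8 L; (b) 37.9 ppm

(a) Volume: 42,300 US gal × 3.785 L/gal = 160,106 L.
(a) Alkalinity to neutralize: (255 − 171) = 84 mg/L as CaCO₃ × 160,106 L = 13,450 g as CaCO₃.
(a) Equivalents of H⁺ required: 13,450 ÷ 50 g/eq = 269 eq = 269 mol HCl.
(a) Mass of HCl: 269 × 36.5 = 9818 g.
(a) Mass of 22.8% solution: 9818 / 0.228 = 43,060 g.
(a) Volume: 43,060 g ÷ 1.17 g/mL = 36,800 mL.

(b) Volume: 2390 m³ = 2,390,000 L.
(b) Rise: 90,600 g / 2,390,000 L × 1000 = 37.91 mg/L.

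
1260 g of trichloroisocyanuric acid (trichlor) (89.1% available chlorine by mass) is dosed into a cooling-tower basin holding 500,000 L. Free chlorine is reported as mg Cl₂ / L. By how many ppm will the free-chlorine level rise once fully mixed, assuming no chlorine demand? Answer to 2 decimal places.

2.25 ppm

Available chlorine delivered: 1260 g × 0.891 = 1123 g as Cl₂.
Concentration rise: 1123 g / 500,000 L = 2.245 mg/L = 2.25 ppm.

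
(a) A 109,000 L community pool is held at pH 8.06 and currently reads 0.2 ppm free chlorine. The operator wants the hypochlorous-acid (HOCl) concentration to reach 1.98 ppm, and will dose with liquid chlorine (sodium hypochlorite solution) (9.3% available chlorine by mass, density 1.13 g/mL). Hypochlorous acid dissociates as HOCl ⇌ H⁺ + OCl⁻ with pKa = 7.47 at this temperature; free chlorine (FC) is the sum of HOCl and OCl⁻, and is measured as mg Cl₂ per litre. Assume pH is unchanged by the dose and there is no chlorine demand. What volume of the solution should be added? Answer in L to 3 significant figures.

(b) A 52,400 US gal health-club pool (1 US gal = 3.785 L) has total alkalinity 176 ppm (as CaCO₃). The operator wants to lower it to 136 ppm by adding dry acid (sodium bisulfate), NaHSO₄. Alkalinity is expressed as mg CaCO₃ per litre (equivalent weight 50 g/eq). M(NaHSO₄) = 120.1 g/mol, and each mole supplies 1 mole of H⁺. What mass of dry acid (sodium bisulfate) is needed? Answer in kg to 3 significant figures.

(a) [OCl⁻]/[HOCl] = 10^(pH − pKa) = 10^(8.06 − 7.47) = 3.89; fraction as HOCl = 1/(1 + 3.89) = 0.2045.
(a) Free chlorine required for 1.98 ppm HOCl: 1.98 / 0.2045 = 9.683 ppm.
(a) FC to add: 9.683 − 0.2 = 9.483 mg/L as Cl₂.
(a) Cl₂ equivalent: 9.483 mg/L × 109,000 L = 1034 g.
(a) Product at 9.3% available Cl: 1034 / 0.093 = 11,110 g.
(a) Volume: 11,110 g ÷ 1.13 g/mL = 9836 mL.

(b) Volume: 52,400 US gal × 3.785 L/gal = 198,334 L.
(b) Alkalinity to neutralize: (176 − 136) = 40 mg/L as CaCO₃ × 198,334 L = 7933 g as CaCO₃.
(b) Equivalents of H⁺ required: 7933 ÷ 50 g/eq = 158.7 eq = 158.7 mol NaHSO₄.
(b) Mass of NaHSO₄: 158.7 × 120.1 = 19,060 g.

(a) 9.84 L; (b) 19.1 kg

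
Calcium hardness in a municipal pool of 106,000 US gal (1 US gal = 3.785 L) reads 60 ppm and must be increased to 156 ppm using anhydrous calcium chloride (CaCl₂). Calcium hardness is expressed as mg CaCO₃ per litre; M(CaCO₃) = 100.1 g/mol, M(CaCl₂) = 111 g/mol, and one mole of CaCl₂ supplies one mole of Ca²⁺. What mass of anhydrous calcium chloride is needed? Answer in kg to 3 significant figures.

42.7 kg

Volume: 106,000 US gal × 3.785 L/gal = 401,210 L.
Hardness to add: (156 − 60) = 96 mg/L as CaCO₃ × 401,210 L = 38,520 g as CaCO₃.
Moles of Ca²⁺ (1 mol Ca²⁺ ≡ 1 mol CaCO₃): 38,520 / 100.1 g/mol = 384.8 mol.
Mass of CaCl₂: 384.8 × 111 = 42,710 g.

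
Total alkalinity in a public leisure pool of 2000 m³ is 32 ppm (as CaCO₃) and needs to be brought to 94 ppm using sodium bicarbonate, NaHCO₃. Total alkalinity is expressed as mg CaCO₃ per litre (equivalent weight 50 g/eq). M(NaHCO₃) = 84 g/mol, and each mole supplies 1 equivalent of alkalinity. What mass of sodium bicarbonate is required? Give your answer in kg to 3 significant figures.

Volume: 2000 m³ = 2,000,000 L.
Alkalinity to add: (94 − 32) = 62 mg/L as CaCO₃ × 2,000,000 L = 124,000 g as CaCO₃.
Equivalents: 124,000 g ÷ 50 g/eq = 2480 eq.
NaHCO₃ supplies 1 eq per mole → 2480 mol.
Mass: 2480 mol × 84 g/mol = 208,300 g.

208 kg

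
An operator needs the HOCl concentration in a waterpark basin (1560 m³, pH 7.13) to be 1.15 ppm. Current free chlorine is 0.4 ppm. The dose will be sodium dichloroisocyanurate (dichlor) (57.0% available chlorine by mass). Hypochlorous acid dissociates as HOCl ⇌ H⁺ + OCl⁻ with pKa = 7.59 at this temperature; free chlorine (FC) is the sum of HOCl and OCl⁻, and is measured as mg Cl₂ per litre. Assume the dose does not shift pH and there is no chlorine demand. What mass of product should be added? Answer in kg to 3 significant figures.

3.14 kg

Volume: 1560 m³ = 1,560,000 L.
[OCl⁻]/[HOCl] = 10^(pH − pKa) = 10^(7.13 − 7.59) = 0.3467; fraction as HOCl = 1/(1 + 0.3467) = 0.7425.
Free chlorine required for 1.15 ppm HOCl: 1.15 / 0.7425 = 1.549 ppm.
FC to add: 1.549 − 0.4 = 1.149 mg/L as Cl₂.
Cl₂ equivalent: 1.149 mg/L × 1,560,000 L = 1792 g.
Product at 57.0% available Cl: 1792 / 0.57 = 3144 g.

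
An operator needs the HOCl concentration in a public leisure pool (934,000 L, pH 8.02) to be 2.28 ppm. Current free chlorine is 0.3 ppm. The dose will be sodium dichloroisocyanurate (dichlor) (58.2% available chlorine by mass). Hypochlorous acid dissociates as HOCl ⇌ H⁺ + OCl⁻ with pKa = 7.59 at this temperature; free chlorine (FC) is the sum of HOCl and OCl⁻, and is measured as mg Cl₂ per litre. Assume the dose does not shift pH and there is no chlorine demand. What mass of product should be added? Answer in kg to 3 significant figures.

[OCl⁻]/[HOCl] = 10^(pH − pKa) = 10^(8.02 − 7.59) = 2.692; fraction as HOCl = 1/(1 + 2.692) = 0.2709.
Free chlorine required for 2.28 ppm HOCl: 2.28 / 0.2709 = 8.417 ppm.
FC to add: 8.417 − 0.3 = 8.117 mg/L as Cl₂.
Cl₂ equivalent: 8.117 mg/L × 934,000 L = 7581 g.
Product at 58.2% available Cl: 7581 / 0.582 = 13,030 g.

13.0 kg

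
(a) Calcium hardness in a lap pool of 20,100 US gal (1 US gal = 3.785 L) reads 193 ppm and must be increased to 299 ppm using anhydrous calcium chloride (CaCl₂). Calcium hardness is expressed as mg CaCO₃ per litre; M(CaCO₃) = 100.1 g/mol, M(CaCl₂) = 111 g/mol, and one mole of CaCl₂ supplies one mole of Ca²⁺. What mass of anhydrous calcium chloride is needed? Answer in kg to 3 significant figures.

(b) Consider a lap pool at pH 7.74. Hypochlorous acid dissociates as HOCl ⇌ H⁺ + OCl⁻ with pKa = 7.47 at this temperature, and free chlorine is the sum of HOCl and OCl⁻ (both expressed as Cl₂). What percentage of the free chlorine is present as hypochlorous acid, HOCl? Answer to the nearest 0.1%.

(a) Volume: 20,100 US gal × 3.785 L/gal = 76,078 L.
(a) Hardness to add: (299 − 193) = 106 mg/L as CaCO₃ × 76,078 L = 8064 g as CaCO₃.
(a) Moles of Ca²⁺ (1 mol Ca²⁺ ≡ 1 mol CaCO₃): 8064 / 100.1 g/mol = 80.56 mol.
(a) Mass of CaCl₂: 80.56 × 111 = 8942 g.

(b) [OCl⁻]/[HOCl] = 10^(pH − pKa) = 10^(7.74 − 7.47) = 10^0.27 = 1.862.
(b) Fraction as HOCl = 1 / (1 + 1.862) = 0.3494.

(a) 8.94 kg; (b) 34.9%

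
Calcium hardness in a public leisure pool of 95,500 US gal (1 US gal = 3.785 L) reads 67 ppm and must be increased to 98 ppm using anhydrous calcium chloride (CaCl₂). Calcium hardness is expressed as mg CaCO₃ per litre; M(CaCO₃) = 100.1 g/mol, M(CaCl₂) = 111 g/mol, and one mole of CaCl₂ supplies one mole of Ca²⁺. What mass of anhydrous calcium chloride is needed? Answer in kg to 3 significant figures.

12.4 kg

Volume: 95,500 US gal × 3.785 L/gal = 361,468 L.
Hardness to add: (98 − 67) = 31 mg/L as CaCO₃ × 361,468 L = 11,210 g as CaCO₃.
Moles of Ca²⁺ (1 mol Ca²⁺ ≡ 1 mol CaCO₃): 11,210 / 100.1 g/mol = 111.9 mol.
Mass of CaCl₂: 111.9 × 111 = 12,430 g.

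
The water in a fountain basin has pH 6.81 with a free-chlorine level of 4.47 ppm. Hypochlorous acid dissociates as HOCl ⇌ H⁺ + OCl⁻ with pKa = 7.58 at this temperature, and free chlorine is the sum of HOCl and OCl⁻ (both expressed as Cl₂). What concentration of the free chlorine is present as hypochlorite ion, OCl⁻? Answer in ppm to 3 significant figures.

0.649 ppm

[OCl⁻]/[HOCl] = 10^(pH − pKa) = 10^(6.81 − 7.58) = 10^-0.77 = 0.1698.
Fraction as HOCl = 1 / (1 + 0.1698) = 0.8548.
OCl⁻ = (1 − 0.8548) × 4.47 ppm = 0.6489 ppm.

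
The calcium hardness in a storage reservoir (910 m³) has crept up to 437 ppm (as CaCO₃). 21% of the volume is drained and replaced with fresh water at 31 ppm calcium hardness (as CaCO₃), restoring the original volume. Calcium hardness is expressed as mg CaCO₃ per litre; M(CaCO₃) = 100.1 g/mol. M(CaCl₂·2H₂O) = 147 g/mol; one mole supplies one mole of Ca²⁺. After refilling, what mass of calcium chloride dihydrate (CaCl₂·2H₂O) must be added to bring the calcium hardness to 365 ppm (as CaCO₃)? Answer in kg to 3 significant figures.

17.7 kg

Volume: 910 m³ = 910,000 L.
After draining 21% and refilling: 437 × 0.79 + 31 × 0.21 = 351.74 ppm.
Deficit to target: 365 − 351.74 = 13.26 mg/L.
As CaCO₃: 13.26 mg/L × 910,000 L = 12,070 g; ÷ 100.1 = 120.5 mol Ca²⁺.
Mass: 120.5 × 147 = 17,720 g.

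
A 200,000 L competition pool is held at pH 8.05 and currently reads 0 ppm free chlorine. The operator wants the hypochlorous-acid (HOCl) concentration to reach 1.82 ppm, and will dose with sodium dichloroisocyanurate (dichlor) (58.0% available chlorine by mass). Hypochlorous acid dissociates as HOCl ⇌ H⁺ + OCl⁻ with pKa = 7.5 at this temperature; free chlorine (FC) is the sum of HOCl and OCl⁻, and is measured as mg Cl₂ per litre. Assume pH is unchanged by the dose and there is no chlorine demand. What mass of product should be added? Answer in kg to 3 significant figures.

2.85 kg

[OCl⁻]/[HOCl] = 10^(pH − pKa) = 10^(8.05 − 7.5) = 3.548; fraction as HOCl = 1/(1 + 3.548) = 0.2199.
Free chlorine required for 1.82 ppm HOCl: 1.82 / 0.2199 = 8.278 ppm.
FC to add: 8.278 − 0 = 8.278 mg/L as Cl₂.
Cl₂ equivalent: 8.278 mg/L × 200,000 L = 1656 g.
Product at 58.0% available Cl: 1656 / 0.58 = 2854 g.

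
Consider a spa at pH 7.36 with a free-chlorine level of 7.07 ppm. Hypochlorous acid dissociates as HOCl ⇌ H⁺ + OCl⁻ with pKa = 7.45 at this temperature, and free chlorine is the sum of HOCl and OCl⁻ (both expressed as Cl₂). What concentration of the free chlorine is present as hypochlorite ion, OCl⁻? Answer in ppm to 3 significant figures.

[OCl⁻]/[HOCl] = 10^(pH − pKa) = 10^(7.36 − 7.45) = 10^-0.09 = 0.8128.
Fraction as HOCl = 1 / (1 + 0.8128) = 0.5516.
OCl⁻ = (1 − 0.5516) × 7.07 ppm = 3.17 ppm.

3.17 ppm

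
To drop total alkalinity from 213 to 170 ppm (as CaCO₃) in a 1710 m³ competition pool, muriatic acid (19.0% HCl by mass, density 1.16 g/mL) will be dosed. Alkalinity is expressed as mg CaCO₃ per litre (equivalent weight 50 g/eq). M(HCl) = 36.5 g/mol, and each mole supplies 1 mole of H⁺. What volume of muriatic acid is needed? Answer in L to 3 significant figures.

244 L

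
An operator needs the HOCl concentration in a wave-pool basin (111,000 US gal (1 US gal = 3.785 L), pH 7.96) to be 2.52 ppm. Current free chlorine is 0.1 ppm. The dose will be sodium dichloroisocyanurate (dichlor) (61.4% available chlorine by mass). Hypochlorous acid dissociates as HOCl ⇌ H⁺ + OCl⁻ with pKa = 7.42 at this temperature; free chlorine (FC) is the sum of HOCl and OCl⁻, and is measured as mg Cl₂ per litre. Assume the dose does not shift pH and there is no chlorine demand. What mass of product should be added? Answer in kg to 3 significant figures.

7.63 kg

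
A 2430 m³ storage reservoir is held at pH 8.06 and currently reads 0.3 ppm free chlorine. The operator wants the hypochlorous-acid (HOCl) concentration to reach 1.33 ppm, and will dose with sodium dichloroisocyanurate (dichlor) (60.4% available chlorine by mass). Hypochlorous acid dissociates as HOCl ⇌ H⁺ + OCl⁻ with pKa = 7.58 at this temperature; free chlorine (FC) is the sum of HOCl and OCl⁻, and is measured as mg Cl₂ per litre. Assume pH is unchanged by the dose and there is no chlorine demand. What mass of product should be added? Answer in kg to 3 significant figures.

20.3 kg

Volume: 2430 m³ = 2,430,000 L.
[OCl⁻]/[HOCl] = 10^(pH − pKa) = 10^(8.06 − 7.58) = 3.02; fraction as HOCl = 1/(1 + 3.02) = 0.2488.
Free chlorine required for 1.33 ppm HOCl: 1.33 / 0.2488 = 5.347 ppm.
FC to add: 5.347 − 0.3 = 5.047 mg/L as Cl₂.
Cl₂ equivalent: 5.047 mg/L × 2,430,000 L = 12,260 g.
Product at 60.4% available Cl: 12,260 / 0.604 = 20,300 g.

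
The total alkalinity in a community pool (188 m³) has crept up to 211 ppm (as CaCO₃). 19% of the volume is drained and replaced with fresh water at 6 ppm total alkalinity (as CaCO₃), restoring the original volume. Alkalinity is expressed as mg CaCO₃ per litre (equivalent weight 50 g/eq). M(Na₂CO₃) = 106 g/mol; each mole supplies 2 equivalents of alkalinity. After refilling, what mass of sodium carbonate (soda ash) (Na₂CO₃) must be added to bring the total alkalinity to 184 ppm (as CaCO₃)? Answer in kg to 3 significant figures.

Volume: 188 m³ = 188,000 L.
After draining 19% and refilling: 211 × 0.81 + 6 × 0.19 = 172.05 ppm.
Deficit to target: 184 − 172.05 = 11.95 mg/L.
As CaCO₃: 11.95 mg/L × 188,000 L = 2247 g; ÷ 50 g/eq ÷ 2 = 22.47 mol Na₂CO₃.
Mass: 22.47 × 106 = 2381 g.

2.38 kg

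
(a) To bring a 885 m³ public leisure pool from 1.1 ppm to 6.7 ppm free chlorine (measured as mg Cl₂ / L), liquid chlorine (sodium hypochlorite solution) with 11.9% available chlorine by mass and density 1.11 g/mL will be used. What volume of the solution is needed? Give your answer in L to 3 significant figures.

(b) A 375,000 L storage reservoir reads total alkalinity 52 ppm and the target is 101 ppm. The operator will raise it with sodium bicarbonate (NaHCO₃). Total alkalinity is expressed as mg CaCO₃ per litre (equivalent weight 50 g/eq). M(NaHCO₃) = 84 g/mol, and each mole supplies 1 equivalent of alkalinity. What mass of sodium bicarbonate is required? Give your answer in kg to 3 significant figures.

(a) Volume: 885 m³ = 885,000 L.
(a) Chlorine deficit: 6.7 − 1.1 = 5.6 ppm = 5.6 mg/L as Cl₂.
(a) Cl₂ equivalent needed: 5.6 mg/L × 885,000 L = 4,956,000 mg = 4956 g.
(a) Product at 11.9% available chlorine: 4956 / 0.119 = 41,650 g.
(a) Volume at density 1.11 g/mL: 41,650 g ÷ 1.11 g/mL = 37,520 mL.

(b) Alkalinity to add: (101 − 52) = 49 mg/L as CaCO₃ × 375,000 L = 18,380 g as CaCO₃.
(b) Equivalents: 18,380 g ÷ 50 g/eq = 367.5 eq.
(b) NaHCO₃ supplies 1 eq per mole → 367.5 mol.
(b) Mass: 367.5 mol × 84 g/mol = 30,870 g.

(a) 37.5 L; (b) 30.9 kg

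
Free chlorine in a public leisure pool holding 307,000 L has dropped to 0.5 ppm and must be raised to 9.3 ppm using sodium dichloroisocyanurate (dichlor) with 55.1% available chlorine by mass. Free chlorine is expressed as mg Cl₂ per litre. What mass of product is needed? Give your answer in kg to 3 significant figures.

Chlorine deficit: 9.3 − 0.5 = 8.8 ppm = 8.8 mg/L as Cl₂.
Cl₂ equivalent needed: 8.8 mg/L × 307,000 L = 2,702,000 mg = 2702 g.
Product at 55.1% available chlorine: 2702 / 0.551 = 4903 g.

4.90 kg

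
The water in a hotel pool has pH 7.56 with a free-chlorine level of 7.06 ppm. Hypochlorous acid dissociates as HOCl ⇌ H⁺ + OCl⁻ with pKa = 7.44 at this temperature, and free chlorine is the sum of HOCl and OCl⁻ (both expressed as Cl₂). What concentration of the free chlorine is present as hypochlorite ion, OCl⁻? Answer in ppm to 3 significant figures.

[OCl⁻]/[HOCl] = 10^(pH − pKa) = 10^(7.56 − 7.44) = 10^0.12 = 1.318.
Fraction as HOCl = 1 / (1 + 1.318) = 0.4314.
OCl⁻ = (1 − 0.4314) × 7.06 ppm = 4.015 ppm.

4.01 ppm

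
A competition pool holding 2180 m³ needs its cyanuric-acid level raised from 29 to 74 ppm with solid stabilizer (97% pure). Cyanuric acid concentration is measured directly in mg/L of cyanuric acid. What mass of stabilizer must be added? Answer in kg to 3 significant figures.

Volume: 2180 m³ = 2,180,000 L.
CYA to add: (74 − 29) = 45 mg/L × 2,180,000 L = 98,100 g cyanuric acid.
At 97% purity: 98,100 / 0.97 = 101,100 g product.

101 kg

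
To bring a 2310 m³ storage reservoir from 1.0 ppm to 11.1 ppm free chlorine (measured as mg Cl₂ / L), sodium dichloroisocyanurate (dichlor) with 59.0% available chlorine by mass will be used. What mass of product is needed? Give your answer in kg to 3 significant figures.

Volume: 2310 m³ = 2,310,000 L.
Chlorine deficit: 11.1 − 1.0 = 10.1 ppm = 10.1 mg/L as Cl₂.
Cl₂ equivalent needed: 10.1 mg/L × 2,310,000 L = 23,330,000 mg = 23,330 g.
Product at 59.0% available chlorine: 23,330 / 0.59 = 39,540 g.

39.5 kg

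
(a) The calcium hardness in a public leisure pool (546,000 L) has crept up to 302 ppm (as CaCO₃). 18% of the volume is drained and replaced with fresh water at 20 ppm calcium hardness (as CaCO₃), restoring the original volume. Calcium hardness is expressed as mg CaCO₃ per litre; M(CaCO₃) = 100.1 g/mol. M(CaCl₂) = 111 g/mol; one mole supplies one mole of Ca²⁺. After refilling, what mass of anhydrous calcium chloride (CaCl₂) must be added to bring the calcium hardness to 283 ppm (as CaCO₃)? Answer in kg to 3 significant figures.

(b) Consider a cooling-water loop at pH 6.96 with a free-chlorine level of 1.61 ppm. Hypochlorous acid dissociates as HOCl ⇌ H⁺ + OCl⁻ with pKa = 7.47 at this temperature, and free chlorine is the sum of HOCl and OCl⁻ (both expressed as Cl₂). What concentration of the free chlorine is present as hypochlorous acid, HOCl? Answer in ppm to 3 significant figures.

(a) 19.2 kg; (b) 1.23 ppm

(a) After draining 18% and refilling: 302 × 0.82 + 20 × 0.18 = 251.24 ppm.
(a) Deficit to target: 283 − 251.24 = 31.76 mg/L.
(a) As CaCO₃: 31.76 mg/L × 546,000 L = 17,340 g; ÷ 100.1 = 173.2 mol Ca²⁺.
(a) Mass: 173.2 × 111 = 19,230 g.

(b) [OCl⁻]/[HOCl] = 10^(pH − pKa) = 10^(6.96 − 7.47) = 10^-0.51 = 0.309.
(b) Fraction as HOCl = 1 / (1 + 0.309) = 0.7639.
(b) HOCl = 0.7639 × 1.61 ppm = 1.23 ppm.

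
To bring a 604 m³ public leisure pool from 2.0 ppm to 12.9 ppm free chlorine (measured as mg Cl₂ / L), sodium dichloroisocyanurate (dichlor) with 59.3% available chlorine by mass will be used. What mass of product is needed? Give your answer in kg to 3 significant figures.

11.1 kg

Volume: 604 m³ = 604,000 L.
Chlorine deficit: 12.9 − 2.0 = 10.9 ppm = 10.9 mg/L as Cl₂.
Cl₂ equivalent needed: 10.9 mg/L × 604,000 L = 6,584,000 mg = 6584 g.
Product at 59.3% available chlorine: 6584 / 0.593 = 11,100 g.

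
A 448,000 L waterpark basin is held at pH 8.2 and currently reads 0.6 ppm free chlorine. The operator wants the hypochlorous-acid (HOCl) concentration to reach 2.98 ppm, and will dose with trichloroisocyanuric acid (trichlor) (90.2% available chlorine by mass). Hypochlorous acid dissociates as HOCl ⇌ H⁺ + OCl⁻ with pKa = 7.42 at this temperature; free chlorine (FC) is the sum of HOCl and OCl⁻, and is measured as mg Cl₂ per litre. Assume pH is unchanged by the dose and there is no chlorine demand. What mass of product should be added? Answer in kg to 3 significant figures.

10.1 kg

[OCl⁻]/[HOCl] = 10^(pH − pKa) = 10^(8.2 − 7.42) = 6.026; fraction as HOCl = 1/(1 + 6.026) = 0.1423.
Free chlorine required for 2.98 ppm HOCl: 2.98 / 0.1423 = 20.94 ppm.
FC to add: 20.94 − 0.6 = 20.34 mg/L as Cl₂.
Cl₂ equivalent: 20.34 mg/L × 448,000 L = 9111 g.
Product at 90.2% available Cl: 9111 / 0.902 = 10,100 g.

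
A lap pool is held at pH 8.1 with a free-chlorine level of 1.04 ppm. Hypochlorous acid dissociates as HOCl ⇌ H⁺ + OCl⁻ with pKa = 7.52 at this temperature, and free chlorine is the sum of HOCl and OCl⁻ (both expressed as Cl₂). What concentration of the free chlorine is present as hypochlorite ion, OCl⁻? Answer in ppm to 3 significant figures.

0.823 ppm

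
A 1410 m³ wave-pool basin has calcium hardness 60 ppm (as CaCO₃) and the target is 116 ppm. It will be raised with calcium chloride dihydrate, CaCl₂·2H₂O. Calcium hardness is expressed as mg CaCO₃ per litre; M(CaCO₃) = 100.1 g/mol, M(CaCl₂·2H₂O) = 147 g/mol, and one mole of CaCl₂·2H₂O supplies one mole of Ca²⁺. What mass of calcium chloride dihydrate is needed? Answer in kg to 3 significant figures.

116 kg

Volume: 1410 m³ = 1,410,000 L.
Hardness to add: (116 − 60) = 56 mg/L as CaCO₃ × 1,410,000 L = 78,960 g as CaCO₃.
Moles of Ca²⁺ (1 mol Ca²⁺ ≡ 1 mol CaCO₃): 78,960 / 100.1 g/mol = 788.8 mol.
Mass of CaCl₂·2H₂O: 788.8 × 147 = 116,000 g.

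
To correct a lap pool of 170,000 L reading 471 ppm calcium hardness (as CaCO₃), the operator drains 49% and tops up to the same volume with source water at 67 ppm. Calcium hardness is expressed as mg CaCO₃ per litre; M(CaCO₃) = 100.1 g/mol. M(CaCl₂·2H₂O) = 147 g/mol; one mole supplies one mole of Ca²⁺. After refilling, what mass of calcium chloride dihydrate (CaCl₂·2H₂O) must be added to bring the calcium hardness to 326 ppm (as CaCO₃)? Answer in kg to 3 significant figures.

13.2 kg

After draining 49% and refilling: 471 × 0.51 + 67 × 0.49 = 273.04 ppm.
Deficit to target: 326 − 273.04 = 52.96 mg/L.
As CaCO₃: 52.96 mg/L × 170,000 L = 9003 g; ÷ 100.1 = 89.94 mol Ca²⁺.
Mass: 89.94 × 147 = 13,220 g.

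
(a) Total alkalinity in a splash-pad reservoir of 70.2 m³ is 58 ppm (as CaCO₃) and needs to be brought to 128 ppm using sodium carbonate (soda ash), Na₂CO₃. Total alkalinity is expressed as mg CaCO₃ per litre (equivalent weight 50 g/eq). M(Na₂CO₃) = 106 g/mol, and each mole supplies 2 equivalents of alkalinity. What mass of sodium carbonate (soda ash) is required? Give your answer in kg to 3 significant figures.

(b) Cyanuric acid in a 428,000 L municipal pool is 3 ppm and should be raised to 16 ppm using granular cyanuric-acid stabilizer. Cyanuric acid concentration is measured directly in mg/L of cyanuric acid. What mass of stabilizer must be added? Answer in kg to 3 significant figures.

(a) Volume: 70.2 m³ = 70,200 L.
(a) Alkalinity to add: (128 − 58) = 70 mg/L as CaCO₃ × 70,200 L = 4914 g as CaCO₃.
(a) Equivalents: 4914 g ÷ 50 g/eq = 98.28 eq.
(a) Each mole of Na₂CO₃ supplies 2 eq, so 98.28 / 2 = 49.14 mol.
(a) Mass: 49.14 mol × 106 g/mol = 5209 g.

(b) CYA to add: (16 − 3) = 13 mg/L × 428,000 L = 5564 g cyanuric acid.

(a) 5.21 kg; (b) 5.56 kg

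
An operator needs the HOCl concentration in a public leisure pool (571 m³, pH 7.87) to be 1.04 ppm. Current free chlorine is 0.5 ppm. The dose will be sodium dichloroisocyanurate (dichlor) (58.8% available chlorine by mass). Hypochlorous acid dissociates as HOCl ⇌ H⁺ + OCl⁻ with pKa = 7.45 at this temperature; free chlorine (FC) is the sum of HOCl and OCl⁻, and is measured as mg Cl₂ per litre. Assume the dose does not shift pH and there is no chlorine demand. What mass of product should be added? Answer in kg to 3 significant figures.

3.18 kg

Volume: 571 m³ = 571,000 L.
[OCl⁻]/[HOCl] = 10^(pH − pKa) = 10^(7.87 − 7.45) = 2.63; fraction as HOCl = 1/(1 + 2.63) = 0.2755.
Free chlorine required for 1.04 ppm HOCl: 1.04 / 0.2755 = 3.775 ppm.
FC to add: 3.775 − 0.5 = 3.275 mg/L as Cl₂.
Cl₂ equivalent: 3.275 mg/L × 571,000 L = 1870 g.
Product at 58.8% available Cl: 1870 / 0.588 = 3181 g.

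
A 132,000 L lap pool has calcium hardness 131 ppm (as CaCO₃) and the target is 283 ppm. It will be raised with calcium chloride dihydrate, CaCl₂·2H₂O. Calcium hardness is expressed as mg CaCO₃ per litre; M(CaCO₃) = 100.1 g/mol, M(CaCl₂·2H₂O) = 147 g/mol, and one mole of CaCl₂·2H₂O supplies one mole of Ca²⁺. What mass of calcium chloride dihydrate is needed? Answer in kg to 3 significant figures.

Hardness to add: (283 − 131) = 152 mg/L as CaCO₃ × 132,000 L = 20,060 g as CaCO₃.
Moles of Ca²⁺ (1 mol Ca²⁺ ≡ 1 mol CaCO₃): 20,060 / 100.1 g/mol = 200.4 mol.
Mass of CaCl₂·2H₂O: 200.4 × 147 = 29,460 g.

29.5 kg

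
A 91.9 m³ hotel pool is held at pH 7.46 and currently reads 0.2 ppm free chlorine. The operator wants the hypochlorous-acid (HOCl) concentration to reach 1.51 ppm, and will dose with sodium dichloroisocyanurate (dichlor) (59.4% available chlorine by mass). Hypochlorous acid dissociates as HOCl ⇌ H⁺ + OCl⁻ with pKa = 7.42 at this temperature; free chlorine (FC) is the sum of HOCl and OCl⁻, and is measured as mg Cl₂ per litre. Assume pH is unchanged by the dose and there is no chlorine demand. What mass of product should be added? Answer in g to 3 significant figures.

459 g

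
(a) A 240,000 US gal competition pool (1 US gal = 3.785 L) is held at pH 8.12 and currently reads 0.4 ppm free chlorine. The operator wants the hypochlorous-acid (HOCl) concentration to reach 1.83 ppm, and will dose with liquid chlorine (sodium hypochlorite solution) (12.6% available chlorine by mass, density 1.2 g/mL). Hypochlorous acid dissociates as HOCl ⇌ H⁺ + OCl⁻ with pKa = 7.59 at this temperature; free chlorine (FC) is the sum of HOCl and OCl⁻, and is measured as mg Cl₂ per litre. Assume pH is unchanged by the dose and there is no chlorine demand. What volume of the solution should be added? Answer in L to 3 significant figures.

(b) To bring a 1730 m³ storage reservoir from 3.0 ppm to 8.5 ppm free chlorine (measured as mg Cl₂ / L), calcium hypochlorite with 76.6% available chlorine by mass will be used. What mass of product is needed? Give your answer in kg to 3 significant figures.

(a) 45.8 L; (b) 12.4 kg

(a) Volume: 240,000 US gal × 3.785 L/gal = 908,400 L.
(a) [OCl⁻]/[HOCl] = 10^(pH − pKa) = 10^(8.12 − 7.59) = 3.388; fraction as HOCl = 1/(1 + 3.388) = 0.2279.
(a) Free chlorine required for 1.83 ppm HOCl: 1.83 / 0.2279 = 8.031 ppm.
(a) FC to add: 8.031 − 0.4 = 7.631 mg/L as Cl₂.
(a) Cl₂ equivalent: 7.631 mg/L × 908,400 L = 6932 g.
(a) Product at 12.6% available Cl: 6932 / 0.126 = 55,010 g.
(a) Volume: 55,010 g ÷ 1.2 g/mL = 45,850 mL.

(b) Volume: 1730 m³ = 1,730,000 L.
(b) Chlorine deficit: 8.5 − 3.0 = 5.5 ppm = 5.5 mg/L as Cl₂.
(b) Cl₂ equivalent needed: 5.5 mg/L × 1,730,000 L = 9,515,000 mg = 9515 g.
(b) Product at 76.6% available chlorine: 9515 / 0.766 = 12,420 g.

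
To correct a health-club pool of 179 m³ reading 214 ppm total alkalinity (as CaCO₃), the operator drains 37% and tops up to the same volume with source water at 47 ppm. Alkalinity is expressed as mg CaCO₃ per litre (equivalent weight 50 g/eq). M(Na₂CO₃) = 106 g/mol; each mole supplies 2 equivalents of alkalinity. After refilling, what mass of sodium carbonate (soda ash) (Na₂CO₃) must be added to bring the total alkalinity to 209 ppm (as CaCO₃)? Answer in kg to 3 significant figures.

Volume: 179 m³ = 179,000 L.
After draining 37% and refilling: 214 × 0.63 + 47 × 0.37 = 152.21 ppm.
Deficit to target: 209 − 152.21 = 56.79 mg/L.
As CaCO₃: 56.79 mg/L × 179,000 L = 10,170 g; ÷ 50 g/eq ÷ 2 = 101.7 mol Na₂CO₃.
Mass: 101.7 × 106 = 10,780 g.

10.8 kg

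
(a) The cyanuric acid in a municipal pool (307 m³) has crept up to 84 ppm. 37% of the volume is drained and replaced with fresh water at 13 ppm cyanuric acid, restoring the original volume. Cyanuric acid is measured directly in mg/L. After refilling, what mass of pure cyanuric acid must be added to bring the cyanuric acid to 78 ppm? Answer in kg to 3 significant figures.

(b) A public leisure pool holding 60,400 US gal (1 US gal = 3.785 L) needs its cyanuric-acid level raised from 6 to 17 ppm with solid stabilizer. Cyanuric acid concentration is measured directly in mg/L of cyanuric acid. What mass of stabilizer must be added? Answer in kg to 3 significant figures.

(a) 6.22 kg; (b) 2.51 kg

(a) Volume: 307 m³ = 307,000 L.
(a) After draining 37% and refilling: 84 × 0.63 + 13 × 0.37 = 57.73 ppm.
(a) Deficit to target: 78 − 57.73 = 20.27 mg/L.
(a) Mass: 20.27 mg/L × 307,000 L = 6223 g cyanuric acid.

(b) Volume: 60,400 US gal × 3.785 L/gal = 228,614 L.
(b) CYA to add: (17 − 6) = 11 mg/L × 228,614 L = 2515 g cyanuric acid.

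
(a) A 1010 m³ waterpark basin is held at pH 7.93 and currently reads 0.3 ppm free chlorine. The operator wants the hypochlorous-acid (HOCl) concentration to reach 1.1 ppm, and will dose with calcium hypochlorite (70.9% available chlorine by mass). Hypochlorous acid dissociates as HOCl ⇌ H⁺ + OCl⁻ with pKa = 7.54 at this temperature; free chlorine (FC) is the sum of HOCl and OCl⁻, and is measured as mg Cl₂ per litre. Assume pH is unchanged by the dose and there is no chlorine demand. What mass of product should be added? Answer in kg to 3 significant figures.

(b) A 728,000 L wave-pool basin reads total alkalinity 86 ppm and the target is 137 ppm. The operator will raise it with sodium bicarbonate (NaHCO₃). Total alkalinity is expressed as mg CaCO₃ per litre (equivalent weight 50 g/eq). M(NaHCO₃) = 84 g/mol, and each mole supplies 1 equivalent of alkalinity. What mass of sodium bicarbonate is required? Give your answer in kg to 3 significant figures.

(a) Volume: 1010 m³ = 1,010,000 L.
(a) [OCl⁻]/[HOCl] = 10^(pH − pKa) = 10^(7.93 − 7.54) = 2.455; fraction as HOCl = 1/(1 + 2.455) = 0.2895.
(a) Free chlorine required for 1.1 ppm HOCl: 1.1 / 0.2895 = 3.8 ppm.
(a) FC to add: 3.8 − 0.3 = 3.5 mg/L as Cl₂.
(a) Cl₂ equivalent: 3.5 mg/L × 1,010,000 L = 3535 g.
(a) Product at 70.9% available Cl: 3535 / 0.709 = 4986 g.

(b) Alkalinity to add: (137 − 86) = 51 mg/L as CaCO₃ × 728,000 L = 37,130 g as CaCO₃.
(b) Equivalents: 37,130 g ÷ 50 g/eq = 742.6 eq.
(b) NaHCO₃ supplies 1 eq per mole → 742.6 mol.
(b) Mass: 742.6 mol × 84 g/mol = 62,380 g.

(a) 4.99 kg; (b) 62.4 kg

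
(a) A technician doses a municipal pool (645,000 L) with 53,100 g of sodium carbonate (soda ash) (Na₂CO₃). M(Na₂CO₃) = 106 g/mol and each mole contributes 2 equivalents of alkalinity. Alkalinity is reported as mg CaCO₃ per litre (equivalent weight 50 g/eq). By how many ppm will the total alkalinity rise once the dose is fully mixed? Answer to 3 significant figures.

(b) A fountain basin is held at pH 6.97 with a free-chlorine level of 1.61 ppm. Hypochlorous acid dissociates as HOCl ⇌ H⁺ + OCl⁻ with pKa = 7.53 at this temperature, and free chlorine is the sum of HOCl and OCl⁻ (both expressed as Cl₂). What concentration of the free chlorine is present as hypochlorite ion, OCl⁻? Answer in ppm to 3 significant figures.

(a) Moles of Na₂CO₃: 53,100 g ÷ 106 g/mol = 500.9 mol → 1002 eq of alkalinity.
(a) As CaCO₃: 1002 eq × 50 g/eq = 50,090 g.
(a) Rise: 50,090 g / 645,000 L × 1000 = 77.67 mg/L.

(b) [OCl⁻]/[HOCl] = 10^(pH − pKa) = 10^(6.97 − 7.53) = 10^-0.56 = 0.2754.
(b) Fraction as HOCl = 1 / (1 + 0.2754) = 0.7841.
(b) OCl⁻ = (1 − 0.7841) × 1.61 ppm = 0.3477 ppm.

(a) 77.7 ppm; (b) 0.348 ppm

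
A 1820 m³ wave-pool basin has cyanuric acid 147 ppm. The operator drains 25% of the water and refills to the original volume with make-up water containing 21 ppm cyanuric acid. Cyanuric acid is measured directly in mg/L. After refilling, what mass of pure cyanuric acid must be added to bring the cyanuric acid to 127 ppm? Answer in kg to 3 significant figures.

Volume: 1820 m³ = 1,820,000 L.
After draining 25% and refilling: 147 × 0.75 + 21 × 0.25 = 115.5 ppm.
Deficit to target: 127 − 115.5 = 11.5 mg/L.
Mass: 11.5 mg/L × 1,820,000 L = 20,930 g cyanuric acid.

20.9 kg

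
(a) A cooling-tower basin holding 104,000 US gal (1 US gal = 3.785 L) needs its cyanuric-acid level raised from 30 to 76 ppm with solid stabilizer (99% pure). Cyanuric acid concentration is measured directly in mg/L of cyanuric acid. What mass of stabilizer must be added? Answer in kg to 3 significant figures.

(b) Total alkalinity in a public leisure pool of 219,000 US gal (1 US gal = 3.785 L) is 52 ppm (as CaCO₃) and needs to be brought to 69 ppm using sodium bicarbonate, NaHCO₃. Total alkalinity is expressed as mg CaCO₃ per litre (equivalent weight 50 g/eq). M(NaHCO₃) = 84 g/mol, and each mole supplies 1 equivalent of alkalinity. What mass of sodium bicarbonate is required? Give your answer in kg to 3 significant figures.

(a) Volume: 104,000 US gal × 3.785 L/gal = 393,640 L.
(a) CYA to add: (76 − 30) = 46 mg/L × 393,640 L = 18,110 g cyanuric acid.
(a) At 99% purity: 18,110 / 0.99 = 18,290 g product.

(b) Volume: 219,000 US gal × 3.785 L/gal = 828,915 L.
(b) Alkalinity to add: (69 − 52) = 17 mg/L as CaCO₃ × 828,915 L = 14,090 g as CaCO₃.
(b) Equivalents: 14,090 g ÷ 50 g/eq = 281.8 eq.
(b) NaHCO₃ supplies 1 eq per mole → 281.8 mol.
(b) Mass: 281.8 mol × 84 g/mol = 23,670 g.

(a) 18.3 kg; (b) 23.7 kg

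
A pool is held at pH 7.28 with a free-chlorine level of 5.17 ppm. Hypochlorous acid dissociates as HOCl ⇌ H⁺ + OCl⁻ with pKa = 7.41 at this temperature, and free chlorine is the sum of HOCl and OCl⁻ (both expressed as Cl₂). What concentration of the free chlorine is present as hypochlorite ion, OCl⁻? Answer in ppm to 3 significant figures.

[OCl⁻]/[HOCl] = 10^(pH − pKa) = 10^(7.28 − 7.41) = 10^-0.13 = 0.7413.
Fraction as HOCl = 1 / (1 + 0.7413) = 0.5743.
OCl⁻ = (1 − 0.5743) × 5.17 ppm = 2.201 ppm.

2.20 ppm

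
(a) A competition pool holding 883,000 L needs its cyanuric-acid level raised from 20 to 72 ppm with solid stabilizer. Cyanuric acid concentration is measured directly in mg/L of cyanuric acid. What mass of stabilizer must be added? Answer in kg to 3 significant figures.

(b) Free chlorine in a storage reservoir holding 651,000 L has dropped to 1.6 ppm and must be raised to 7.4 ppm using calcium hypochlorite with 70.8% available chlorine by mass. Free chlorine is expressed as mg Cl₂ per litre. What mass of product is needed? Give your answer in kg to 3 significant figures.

(a) 45.9 kg; (b) 5.33 kg

(a) CYA to add: (72 − 20) = 52 mg/L × 883,000 L = 45,920 g cyanuric acid.

(b) Chlorine deficit: 7.4 − 1.6 = 5.8 ppm = 5.8 mg/L as Cl₂.
(b) Cl₂ equivalent needed: 5.8 mg/L × 651,000 L = 3,776,000 mg = 3776 g.
(b) Product at 70.8% available chlorine: 3776 / 0.708 = 5333 g.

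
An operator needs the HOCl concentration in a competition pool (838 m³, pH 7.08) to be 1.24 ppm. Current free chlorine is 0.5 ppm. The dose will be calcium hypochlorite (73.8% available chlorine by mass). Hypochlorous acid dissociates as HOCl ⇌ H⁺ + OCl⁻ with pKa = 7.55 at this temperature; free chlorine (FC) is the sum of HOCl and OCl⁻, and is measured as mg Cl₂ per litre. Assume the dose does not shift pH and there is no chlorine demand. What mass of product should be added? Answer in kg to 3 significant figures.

Volume: 838 m³ = 838,000 L.
[OCl⁻]/[HOCl] = 10^(pH − pKa) = 10^(7.08 − 7.55) = 0.3388; fraction as HOCl = 1/(1 + 0.3388) = 0.7469.
Free chlorine required for 1.24 ppm HOCl: 1.24 / 0.7469 = 1.66 ppm.
FC to add: 1.66 − 0.5 = 1.16 mg/L as Cl₂.
Cl₂ equivalent: 1.16 mg/L × 838,000 L = 972.2 g.
Product at 73.8% available Cl: 972.2 / 0.738 = 1317 g.

1.32 kg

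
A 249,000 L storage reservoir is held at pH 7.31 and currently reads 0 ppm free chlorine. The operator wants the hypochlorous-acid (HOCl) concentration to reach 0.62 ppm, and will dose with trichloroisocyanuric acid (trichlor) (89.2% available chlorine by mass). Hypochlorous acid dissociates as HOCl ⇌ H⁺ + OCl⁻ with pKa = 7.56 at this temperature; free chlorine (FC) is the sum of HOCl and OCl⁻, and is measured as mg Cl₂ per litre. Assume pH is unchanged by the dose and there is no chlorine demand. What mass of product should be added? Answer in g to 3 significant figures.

[OCl⁻]/[HOCl] = 10^(pH − pKa) = 10^(7.31 − 7.56) = 0.5623; fraction as HOCl = 1/(1 + 0.5623) = 0.6401.
Free chlorine required for 0.62 ppm HOCl: 0.62 / 0.6401 = 0.9687 ppm.
FC to add: 0.9687 − 0 = 0.9687 mg/L as Cl₂.
Cl₂ equivalent: 0.9687 mg/L × 249,000 L = 241.2 g.
Product at 89.2% available Cl: 241.2 / 0.892 = 270.4 g.

270 g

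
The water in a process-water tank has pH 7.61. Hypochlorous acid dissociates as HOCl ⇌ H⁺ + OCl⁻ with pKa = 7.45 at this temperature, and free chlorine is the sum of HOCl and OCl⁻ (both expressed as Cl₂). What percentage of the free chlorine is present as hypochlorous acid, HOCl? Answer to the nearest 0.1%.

40.9%

[OCl⁻]/[HOCl] = 10^(pH − pKa) = 10^(7.61 − 7.45) = 10^0.16 = 1.445.
Fraction as HOCl = 1 / (1 + 1.445) = 0.4089.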